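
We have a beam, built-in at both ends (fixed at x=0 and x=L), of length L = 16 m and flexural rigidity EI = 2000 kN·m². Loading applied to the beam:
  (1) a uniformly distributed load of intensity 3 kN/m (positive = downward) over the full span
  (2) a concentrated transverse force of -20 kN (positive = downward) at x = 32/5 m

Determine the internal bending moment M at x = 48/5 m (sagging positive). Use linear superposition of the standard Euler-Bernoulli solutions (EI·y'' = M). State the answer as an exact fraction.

M(48/5) = 1728/125 kN·m

Load 1 — uniform load w=3 kN/m over full span:
  M_1 = wLx/2 - wL²/12 - wx²/2 = 3·16·(48/5)/2 - 3·16²/12 - 3·(48/5)²/2 = 704/25 kN·m
Load 2 — point force P=-20 kN at a=32/5 m (b=L-a=48/5):
  M_2 = Pa²(a+3b)(L-x)/L³ - Pa²b/L²  [x>a] = (-20)·(32/5)²·((32/5)+3·(48/5))·(16-(48/5))/16³ - (-20)·(32/5)²·(48/5)/16² = -1792/125 kN·m
Superposition: M = Σ M_i = 1728/125 kN·m ≈ 13.824000 kN·m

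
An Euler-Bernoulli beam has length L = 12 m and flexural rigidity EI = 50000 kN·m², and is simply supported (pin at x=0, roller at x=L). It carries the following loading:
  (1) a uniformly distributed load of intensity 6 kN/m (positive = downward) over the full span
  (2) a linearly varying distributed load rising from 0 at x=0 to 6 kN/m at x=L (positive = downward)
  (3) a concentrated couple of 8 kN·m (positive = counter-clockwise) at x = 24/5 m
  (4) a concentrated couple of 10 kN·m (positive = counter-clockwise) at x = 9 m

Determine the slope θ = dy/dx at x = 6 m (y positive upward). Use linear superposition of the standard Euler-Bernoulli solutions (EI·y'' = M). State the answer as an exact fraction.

Load 1 — uniform load w=6 kN/m over full span:
  θ_1 = -w(L³-6Lx²+4x³)/(24EI) = -6·(12³-6·12·6²+4·6³)/(24·50000) = 0 rad
Load 2 — triangular load w₀=6 kN/m (0→w₀ over full span):
  θ_2 = -w₀(7L⁴-30L²x²+15x⁴)/(360LEI) = -6·(7·12⁴-30·12²·6²+15·6⁴)/(360·12·50000) = -63/250000 rad
Load 3 — applied couple M₀=8 kN·m at a=24/5 m (b=L-a=36/5):
  θ_3 = (M₀x²/(2L)-M₀(x-a)+C₁)/EI  [x>a] with C₁=M₀(3b²-L²)/(6L)=32/25 = (8·6²/(2·12)-8·(6-(24/5))+(32/25))/50000 = 23/312500 rad
Load 4 — applied couple M₀=10 kN·m at a=9 m (b=L-a=3):
  θ_4 = (M₀x²/(2L)+C₁)/EI  [x≤a] with C₁=M₀(3b²-L²)/(6L)=-65/4 = (10·6²/(2·12)+(-65/4))/50000 = -1/40000 rad
Superposition: θ = Σ θ_i = -1017/5000000 rad ≈ -0.000203 rad

θ(6) = -1017/5000000 rad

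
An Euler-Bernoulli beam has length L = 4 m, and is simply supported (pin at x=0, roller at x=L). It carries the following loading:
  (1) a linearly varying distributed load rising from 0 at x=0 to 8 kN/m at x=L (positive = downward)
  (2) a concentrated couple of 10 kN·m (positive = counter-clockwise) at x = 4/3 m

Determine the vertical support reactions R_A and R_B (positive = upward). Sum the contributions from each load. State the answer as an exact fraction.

R_A = 47/6 kN, R_B = 49/6 kN

Load 1 — triangular load w₀=8 kN/m (0→w₀ over full span):
  R_A = w₀L/6 = 8·4/6 = 16/3 kN
  R_B = w₀L/3 = 8·4/3 = 32/3 kN
Load 2 — applied couple M₀=10 kN·m at a=4/3 m (b=L-a=8/3):
  R_A = M₀/L = 10/4 = 5/2 kN
  R_B = -M₀/L = -10/4 = -5/2 kN
Superposition: R_A = 47/6 kN, R_B = 49/6 kN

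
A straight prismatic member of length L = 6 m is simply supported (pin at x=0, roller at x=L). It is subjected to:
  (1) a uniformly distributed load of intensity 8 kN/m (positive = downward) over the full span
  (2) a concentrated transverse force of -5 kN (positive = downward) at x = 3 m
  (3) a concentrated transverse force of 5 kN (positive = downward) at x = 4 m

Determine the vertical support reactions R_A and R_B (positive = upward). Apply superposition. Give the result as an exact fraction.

R_A = 139/6 kN, R_B = 149/6 kN

Load 1 — uniform load w=8 kN/m over full span:
  R_A = wL/2 = 8·6/2 = 24 kN
  R_B = wL/2 = 8·6/2 = 24 kN
Load 2 — point force P=-5 kN at a=3 m (b=L-a=3):
  R_A = Pb/L = (-5)·3/6 = -5/2 kN
  R_B = Pa/L = (-5)·3/6 = -5/2 kN
Load 3 — point force P=5 kN at a=4 m (b=L-a=2):
  R_A = Pb/L = 5·2/6 = 5/3 kN
  R_B = Pa/L = 5·4/6 = 10/3 kN
Superposition: R_A = 139/6 kN, R_B = 149/6 kN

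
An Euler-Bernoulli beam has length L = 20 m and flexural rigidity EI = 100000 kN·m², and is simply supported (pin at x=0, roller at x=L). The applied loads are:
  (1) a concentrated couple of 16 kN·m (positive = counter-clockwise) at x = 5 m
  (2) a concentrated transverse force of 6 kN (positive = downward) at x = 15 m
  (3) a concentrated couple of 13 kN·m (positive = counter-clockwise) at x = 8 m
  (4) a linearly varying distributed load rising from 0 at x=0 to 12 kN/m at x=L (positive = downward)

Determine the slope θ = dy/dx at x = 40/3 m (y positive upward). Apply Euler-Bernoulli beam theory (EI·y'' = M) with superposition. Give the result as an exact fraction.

Load 1 — applied couple M₀=16 kN·m at a=5 m (b=L-a=15):
  θ_1 = (M₀x²/(2L)-M₀(x-a)+C₁)/EI  [x>a] with C₁=M₀(3b²-L²)/(6L)=110/3 = (16·(40/3)²/(2·20)-16·((40/3)-5)+(110/3))/100000 = -23/90000 rad
Load 2 — point force P=6 kN at a=15 m (b=L-a=5):
  θ_2 = -Pb(L²-b²-3x²)/(6LEI)  [x≤a] = -6·5·(20²-5²-3·(40/3)²)/(6·20·100000) = 19/48000 rad
Load 3 — applied couple M₀=13 kN·m at a=8 m (b=L-a=12):
  θ_3 = (M₀x²/(2L)-M₀(x-a)+C₁)/EI  [x>a] with C₁=M₀(3b²-L²)/(6L)=52/15 = (13·(40/3)²/(2·20)-13·((40/3)-8)+(52/15))/100000 = -91/1125000 rad
Load 4 — triangular load w₀=12 kN/m (0→w₀ over full span):
  θ_4 = -w₀(7L⁴-30L²x²+15x⁴)/(360LEI) = -12·(7·20⁴-30·20²·(40/3)²+15·(40/3)⁴)/(360·20·100000) = 91/10125 rad
Superposition: θ = Σ θ_i = 1465621/162000000 rad ≈ 0.009047 rad

θ(40/3) = 1465621/162000000 rad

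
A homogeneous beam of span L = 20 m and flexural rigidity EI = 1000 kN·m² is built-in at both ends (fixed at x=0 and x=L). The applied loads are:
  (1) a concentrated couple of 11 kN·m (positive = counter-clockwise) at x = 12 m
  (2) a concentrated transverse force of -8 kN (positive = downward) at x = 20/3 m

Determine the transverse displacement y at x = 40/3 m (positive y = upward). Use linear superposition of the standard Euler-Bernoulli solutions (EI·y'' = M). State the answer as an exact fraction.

Load 1 — applied couple M₀=11 kN·m at a=12 m (b=L-a=8):
  y_1 = (R_Ax³/6 - M_Ax²/2 - M₀(x-a)²/2)/EI  [x>a] with R_A=99/125, M_A=88/25 = ((99/125)·(40/3)³/6 - (88/25)·(40/3)²/2 - 11·((40/3)-12)²/2)/1000 = -11/1125 m
Load 2 — point force P=-8 kN at a=20/3 m (b=L-a=40/3):
  y_2 = -Pa²(L-x)²(3bL-(3b+a)(L-x))/(6L³EI)  [x>a] = -(-8)·(20/3)²·(20-(40/3))²·(3·(40/3)·20-(3·(40/3)+(20/3))·(20-(40/3)))/(6·20³·1000) = 352/2187 m
Superposition: y = Σ y_i = 41327/273375 m ≈ 0.151173 m

y(40/3) = 41327/273375 m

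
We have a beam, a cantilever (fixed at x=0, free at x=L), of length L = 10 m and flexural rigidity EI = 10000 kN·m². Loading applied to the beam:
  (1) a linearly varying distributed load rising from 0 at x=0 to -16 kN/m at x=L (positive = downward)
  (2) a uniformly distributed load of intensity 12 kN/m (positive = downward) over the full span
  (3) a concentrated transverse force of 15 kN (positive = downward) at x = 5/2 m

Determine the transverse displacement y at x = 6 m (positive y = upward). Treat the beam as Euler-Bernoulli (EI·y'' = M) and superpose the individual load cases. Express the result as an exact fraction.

y(6) = -218603/4000000 m

Load 1 — triangular load w₀=-16 kN/m (0→w₀ over full span):
  y_1 = (w₀Lx³/12-w₀L²x²/6-w₀x⁵/(120L))/EI = ((-16)·10·6³/12-(-16)·10²·6²/6-(-16)·6⁵/(120·10))/10000 = 10662/15625 m
Load 2 — uniform load w=12 kN/m over full span:
  y_2 = -wx²(x²-4Lx+6L²)/(24EI) = -12·6²·(6²-4·10·6+6·10²)/(24·10000) = -891/1250 m
Load 3 — point force P=15 kN at a=5/2 m (b=L-a=15/2):
  y_3 = -Pa²(3x-a)/(6EI)  [x>a] = -15·(5/2)²·(3·6-(5/2))/(6·10000) = -31/1280 m
Superposition: y = Σ y_i = -218603/4000000 m ≈ -0.054651 m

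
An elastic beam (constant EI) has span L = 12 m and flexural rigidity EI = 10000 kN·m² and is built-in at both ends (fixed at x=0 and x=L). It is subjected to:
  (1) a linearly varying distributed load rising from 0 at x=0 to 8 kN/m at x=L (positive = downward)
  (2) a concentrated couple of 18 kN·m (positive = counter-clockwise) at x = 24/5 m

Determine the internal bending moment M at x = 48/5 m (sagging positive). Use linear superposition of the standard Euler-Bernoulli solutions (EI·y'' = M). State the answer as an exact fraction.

M(48/5) = 264/125 kN·m

Load 1 — triangular load w₀=8 kN/m (0→w₀ over full span):
  M_1 = 3w₀Lx/20 - w₀L²/30 - w₀x³/(6L) = 3·8·12·(48/5)/20 - 8·12²/30 - 8·(48/5)³/(6·12) = 192/125 kN·m
Load 2 — applied couple M₀=18 kN·m at a=24/5 m (b=L-a=36/5):
  M_2 = R_Ax - M_A - M₀  [x>a] with R_A=54/25, M_A=54/25 = (54/25)·(48/5) - (54/25) - 18 = 72/125 kN·m
Superposition: M = Σ M_i = 264/125 kN·m ≈ 2.112000 kN·m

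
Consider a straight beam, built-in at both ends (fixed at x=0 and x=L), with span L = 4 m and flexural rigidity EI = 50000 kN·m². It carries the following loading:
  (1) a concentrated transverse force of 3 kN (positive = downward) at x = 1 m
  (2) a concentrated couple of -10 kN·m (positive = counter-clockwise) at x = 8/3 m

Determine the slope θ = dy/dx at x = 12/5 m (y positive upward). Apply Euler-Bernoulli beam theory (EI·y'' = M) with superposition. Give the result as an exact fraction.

θ(12/5) = -13/500000 rad

Load 1 — point force P=3 kN at a=1 m (b=L-a=3):
  θ_1 = Pa²(L-x)(2bL-(3b+a)(L-x))/(2L³EI)  [x>a] = 3·1²·(4-(12/5))·(2·3·4-(3·3+1)·(4-(12/5)))/(2·4³·50000) = 3/500000 rad
Load 2 — applied couple M₀=-10 kN·m at a=8/3 m (b=L-a=4/3):
  θ_2 = (R_Ax²/2 - M_Ax)/EI  [x≤a] with R_A=-10/3, M_A=-10/3 = ((-10/3)·(12/5)²/2 - (-10/3)·(12/5))/50000 = -1/31250 rad
Superposition: θ = Σ θ_i = -13/500000 rad ≈ -0.000026 rad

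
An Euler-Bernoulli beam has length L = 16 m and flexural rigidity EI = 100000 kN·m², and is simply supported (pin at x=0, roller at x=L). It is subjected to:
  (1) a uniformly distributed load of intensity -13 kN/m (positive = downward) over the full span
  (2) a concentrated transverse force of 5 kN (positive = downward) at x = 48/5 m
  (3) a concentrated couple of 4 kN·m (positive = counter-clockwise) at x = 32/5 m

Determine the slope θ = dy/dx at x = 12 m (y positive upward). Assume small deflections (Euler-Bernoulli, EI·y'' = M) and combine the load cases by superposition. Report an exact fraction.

Load 1 — uniform load w=-13 kN/m over full span:
  θ_1 = -w(L³-6Lx²+4x³)/(24EI) = -(-13)·(16³-6·16·12²+4·12³)/(24·100000) = -143/9375 rad
Load 2 — point force P=5 kN at a=48/5 m (b=L-a=32/5):
  θ_2 = -Pa(2L²-6Lx+3x²+a²)/(6LEI)  [x>a] = -5·(48/5)·(2·16²-6·16·12+3·12²+(48/5)²)/(6·16·100000) = 181/312500 rad
Load 3 — applied couple M₀=4 kN·m at a=32/5 m (b=L-a=48/5):
  θ_3 = (M₀x²/(2L)-M₀(x-a)+C₁)/EI  [x>a] with C₁=M₀(3b²-L²)/(6L)=64/75 = (4·12²/(2·16)-4·(12-(32/5))+(64/75))/100000 = -133/3750000 rad
Superposition: θ = Σ θ_i = -18387/1250000 rad ≈ -0.014710 rad

θ(12) = -18387/1250000 rad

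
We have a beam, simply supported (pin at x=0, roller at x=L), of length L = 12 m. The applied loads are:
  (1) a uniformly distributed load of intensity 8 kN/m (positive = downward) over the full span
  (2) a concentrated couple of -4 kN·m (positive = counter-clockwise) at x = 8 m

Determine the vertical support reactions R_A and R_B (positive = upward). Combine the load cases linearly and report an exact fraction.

Load 1 — uniform load w=8 kN/m over full span:
  R_A = wL/2 = 8·12/2 = 48 kN
  R_B = wL/2 = 8·12/2 = 48 kN
Load 2 — applied couple M₀=-4 kN·m at a=8 m (b=L-a=4):
  R_A = M₀/L = (-4)/12 = -1/3 kN
  R_B = -M₀/L = -(-4)/12 = 1/3 kN
Superposition: R_A = 143/3 kN, R_B = 145/3 kN

R_A = 143/3 kN, R_B = 145/3 kN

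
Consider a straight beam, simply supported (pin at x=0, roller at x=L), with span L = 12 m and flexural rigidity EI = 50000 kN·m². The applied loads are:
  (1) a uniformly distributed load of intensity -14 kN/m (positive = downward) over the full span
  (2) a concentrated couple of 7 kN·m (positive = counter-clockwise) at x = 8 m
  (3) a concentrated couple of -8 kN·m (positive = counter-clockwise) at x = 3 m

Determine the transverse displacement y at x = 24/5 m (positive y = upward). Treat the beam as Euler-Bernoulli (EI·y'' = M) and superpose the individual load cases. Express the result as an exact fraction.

Load 1 — uniform load w=-14 kN/m over full span:
  y_1 = -wx(L³-2Lx²+x³)/(24EI) = -(-14)·(24/5)·(12³-2·12·(24/5)²+(24/5)³)/(24·50000) = 140616/1953125 m
Load 2 — applied couple M₀=7 kN·m at a=8 m (b=L-a=4):
  y_2 = (M₀x³/(6L)+C₁x)/EI  [x≤a] with C₁=M₀(3b²-L²)/(6L)=-28/3 = (7·(24/5)³/(6·12)+(-28/3)·(24/5))/50000 = -266/390625 m
Load 3 — applied couple M₀=-8 kN·m at a=3 m (b=L-a=9):
  y_3 = (M₀x³/(6L)-M₀(x-a)²/2+C₁x)/EI  [x>a] with C₁=M₀(3b²-L²)/(6L)=-11 = ((-8)·(24/5)³/(6·12)-(-8)·((24/5)-3)²/2+(-11)·(24/5))/50000 = -1629/1562500 m
Superposition: y = Σ y_i = 548999/7812500 m ≈ 0.070272 m

y(24/5) = 548999/7812500 m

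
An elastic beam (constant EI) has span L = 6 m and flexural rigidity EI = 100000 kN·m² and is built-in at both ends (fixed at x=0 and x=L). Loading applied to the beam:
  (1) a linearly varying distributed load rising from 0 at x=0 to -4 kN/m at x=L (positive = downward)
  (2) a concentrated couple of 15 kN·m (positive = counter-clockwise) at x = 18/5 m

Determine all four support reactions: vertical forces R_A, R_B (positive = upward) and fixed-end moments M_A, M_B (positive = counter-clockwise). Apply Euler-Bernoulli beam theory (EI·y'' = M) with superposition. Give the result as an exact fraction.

Load 1 — triangular load w₀=-4 kN/m (0→w₀ over full span):
  R_A = 3w₀L/20 = 3·(-4)·6/20 = -18/5 kN
  M_A = w₀L²/30 = (-4)·6²/30 = -24/5 kN·m
  R_B = 7w₀L/20 = 7·(-4)·6/20 = -42/5 kN
  M_B = -w₀L²/20 = -(-4)·6²/20 = 36/5 kN·m
Load 2 — applied couple M₀=15 kN·m at a=18/5 m (b=L-a=12/5):
  R_A = 6M₀ab/L³ = 6·15·(18/5)·(12/5)/6³ = 18/5 kN
  M_A = M₀b(2a-b)/L² = 15·(12/5)·(2·(18/5)-(12/5))/6² = 24/5 kN·m
  R_B = -6M₀ab/L³ = -6·15·(18/5)·(12/5)/6³ = -18/5 kN
  M_B = M₀a(2b-a)/L² = 15·(18/5)·(2·(12/5)-(18/5))/6² = 9/5 kN·m
Superposition: R_A = 0 kN, M_A = 0 kN·m, R_B = -12 kN, M_B = 9 kN·m

R_A = 0 kN, M_A = 0 kN·m, R_B = -12 kN, M_B = 9 kN·m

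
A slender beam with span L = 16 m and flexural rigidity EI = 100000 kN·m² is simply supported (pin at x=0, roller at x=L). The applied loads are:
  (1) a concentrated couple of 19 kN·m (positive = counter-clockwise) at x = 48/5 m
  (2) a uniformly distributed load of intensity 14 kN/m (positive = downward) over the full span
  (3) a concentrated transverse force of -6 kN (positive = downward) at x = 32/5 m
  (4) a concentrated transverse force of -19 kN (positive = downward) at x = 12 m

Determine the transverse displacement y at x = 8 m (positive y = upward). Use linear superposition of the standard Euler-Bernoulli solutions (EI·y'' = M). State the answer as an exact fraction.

y(8) = -40852/390625 m

Load 1 — applied couple M₀=19 kN·m at a=48/5 m (b=L-a=32/5):
  y_1 = (M₀x³/(6L)+C₁x)/EI  [x≤a] with C₁=M₀(3b²-L²)/(6L)=-1976/75 = (19·8³/(6·16)+(-1976/75)·8)/100000 = -171/156250 m
Load 2 — uniform load w=14 kN/m over full span:
  y_2 = -wx(L³-2Lx²+x³)/(24EI) = -14·8·(16³-2·16·8²+8³)/(24·100000) = -224/1875 m
Load 3 — point force P=-6 kN at a=32/5 m (b=L-a=48/5):
  y_3 = -Pa(L-x)(2Lx-a²-x²)/(6LEI)  [x>a] = -(-6)·(32/5)·(16-8)·(2·16·8-(32/5)²-8²)/(6·16·100000) = 1888/390625 m
Load 4 — point force P=-19 kN at a=12 m (b=L-a=4):
  y_4 = -Pbx(L²-b²-x²)/(6LEI)  [x≤a] = -(-19)·4·8·(16²-4²-8²)/(6·16·100000) = 209/18750 m
Superposition: y = Σ y_i = -40852/390625 m ≈ -0.104581 m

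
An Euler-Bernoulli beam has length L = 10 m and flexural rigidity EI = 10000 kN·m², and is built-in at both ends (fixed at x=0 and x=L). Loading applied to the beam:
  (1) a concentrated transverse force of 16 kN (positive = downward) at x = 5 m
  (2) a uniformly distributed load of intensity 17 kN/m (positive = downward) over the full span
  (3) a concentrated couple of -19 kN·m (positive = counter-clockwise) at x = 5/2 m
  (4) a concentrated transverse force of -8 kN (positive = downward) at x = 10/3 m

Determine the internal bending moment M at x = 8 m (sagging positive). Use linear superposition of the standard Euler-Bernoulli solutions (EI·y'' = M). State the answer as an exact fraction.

M(8) = -6877/720 kN·m

Load 1 — point force P=16 kN at a=5 m (b=L-a=5):
  M_1 = Pa²(a+3b)(L-x)/L³ - Pa²b/L²  [x>a] = 16·5²·(5+3·5)·(10-8)/10³ - 16·5²·5/10² = -4 kN·m
Load 2 — uniform load w=17 kN/m over full span:
  M_2 = wLx/2 - wL²/12 - wx²/2 = 17·10·8/2 - 17·10²/12 - 17·8²/2 = -17/3 kN·m
Load 3 — applied couple M₀=-19 kN·m at a=5/2 m (b=L-a=15/2):
  M_3 = R_Ax - M_A - M₀  [x>a] with R_A=-171/80, M_A=57/16 = (-171/80)·8 - (57/16) - (-19) = -133/80 kN·m
Load 4 — point force P=-8 kN at a=10/3 m (b=L-a=20/3):
  M_4 = Pa²(a+3b)(L-x)/L³ - Pa²b/L²  [x>a] = (-8)·(10/3)²·((10/3)+3·(20/3))·(10-8)/10³ - (-8)·(10/3)²·(20/3)/10² = 16/9 kN·m
Superposition: M = Σ M_i = -6877/720 kN·m ≈ -9.551389 kN·m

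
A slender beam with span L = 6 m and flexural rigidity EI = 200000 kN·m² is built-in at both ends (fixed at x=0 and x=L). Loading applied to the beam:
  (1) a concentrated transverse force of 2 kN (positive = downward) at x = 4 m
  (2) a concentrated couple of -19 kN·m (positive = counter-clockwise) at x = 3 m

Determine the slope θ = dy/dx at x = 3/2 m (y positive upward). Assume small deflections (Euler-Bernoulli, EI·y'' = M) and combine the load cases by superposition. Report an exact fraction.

Load 1 — point force P=2 kN at a=4 m (b=L-a=2):
  θ_1 = -Pb²x(2aL-(3a+b)x)/(2L³EI)  [x≤a] = -2·2²·(3/2)·(2·4·6-(3·4+2)·(3/2))/(2·6³·200000) = -3/800000 rad
Load 2 — applied couple M₀=-19 kN·m at a=3 m (b=L-a=3):
  θ_2 = (R_Ax²/2 - M_Ax)/EI  [x≤a] with R_A=-19/4, M_A=-19/4 = ((-19/4)·(3/2)²/2 - (-19/4)·(3/2))/200000 = 57/6400000 rad
Superposition: θ = Σ θ_i = 33/6400000 rad ≈ 0.000005 rad

θ(3/2) = 33/6400000 rad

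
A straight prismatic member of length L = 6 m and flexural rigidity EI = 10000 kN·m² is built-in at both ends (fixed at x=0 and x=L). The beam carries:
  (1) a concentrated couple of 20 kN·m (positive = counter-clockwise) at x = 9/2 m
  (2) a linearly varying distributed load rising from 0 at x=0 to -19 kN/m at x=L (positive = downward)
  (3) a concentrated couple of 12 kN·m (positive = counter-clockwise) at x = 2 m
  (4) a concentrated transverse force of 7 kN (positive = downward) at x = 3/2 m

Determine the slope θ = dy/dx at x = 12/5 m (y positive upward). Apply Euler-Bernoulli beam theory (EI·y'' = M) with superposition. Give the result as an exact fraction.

θ(12/5) = 5331/6250000 rad

Load 1 — applied couple M₀=20 kN·m at a=9/2 m (b=L-a=3/2):
  θ_1 = (R_Ax²/2 - M_Ax)/EI  [x≤a] with R_A=15/4, M_A=25/4 = ((15/4)·(12/5)²/2 - (25/4)·(12/5))/10000 = -21/50000 rad
Load 2 — triangular load w₀=-19 kN/m (0→w₀ over full span):
  θ_2 = -w₀(2x(L-x)(L-2x)(x+2L)+x²(L-x)²)/(120LEI) = -(-19)·(2·(12/5)·(6-(12/5))·(6-2·(12/5))·((12/5)+2·6)+(12/5)²·(6-(12/5))²)/(120·6·10000) = 1539/1562500 rad
Load 3 — applied couple M₀=12 kN·m at a=2 m (b=L-a=4):
  θ_3 = (R_Ax²/2 - M_Ax - M₀(x-a))/EI  [x>a] with R_A=8/3, M_A=0 = ((8/3)·(12/5)²/2 - 0·(12/5) - 12·((12/5)-2))/10000 = 9/31250 rad
Load 4 — point force P=7 kN at a=3/2 m (b=L-a=9/2):
  θ_4 = Pa²(L-x)(2bL-(3b+a)(L-x))/(2L³EI)  [x>a] = 7·(3/2)²·(6-(12/5))·(2·(9/2)·6-(3·(9/2)+(3/2))·(6-(12/5)))/(2·6³·10000) = 0 rad
Superposition: θ = Σ θ_i = 5331/6250000 rad ≈ 0.000853 rad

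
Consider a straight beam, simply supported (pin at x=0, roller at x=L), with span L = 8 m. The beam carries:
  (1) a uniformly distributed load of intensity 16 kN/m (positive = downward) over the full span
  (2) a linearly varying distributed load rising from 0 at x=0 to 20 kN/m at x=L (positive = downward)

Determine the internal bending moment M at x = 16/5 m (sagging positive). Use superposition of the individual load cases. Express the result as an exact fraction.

Load 1 — uniform load w=16 kN/m over full span:
  M_1 = wx(L-x)/2 = 16·(16/5)·(8-(16/5))/2 = 3072/25 kN·m
Load 2 — triangular load w₀=20 kN/m (0→w₀ over full span):
  M_2 = w₀Lx/6 - w₀x³/(6L) = 20·8·(16/5)/6 - 20·(16/5)³/(6·8) = 1792/25 kN·m
Superposition: M = Σ M_i = 4864/25 kN·m ≈ 194.560000 kN·m

M(16/5) = 4864/25 kN·m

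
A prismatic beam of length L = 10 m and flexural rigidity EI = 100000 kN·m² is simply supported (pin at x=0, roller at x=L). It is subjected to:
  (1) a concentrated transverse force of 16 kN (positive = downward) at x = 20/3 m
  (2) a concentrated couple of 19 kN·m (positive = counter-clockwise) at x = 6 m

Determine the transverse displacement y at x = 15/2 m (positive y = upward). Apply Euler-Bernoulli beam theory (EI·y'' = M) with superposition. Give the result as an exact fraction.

y(15/2) = -597241/259200000 m

Load 1 — point force P=16 kN at a=20/3 m (b=L-a=10/3):
  y_1 = -Pa(L-x)(2Lx-a²-x²)/(6LEI)  [x>a] = -16·(20/3)·(10-(15/2))·(2·10·(15/2)-(20/3)²-(15/2)²)/(6·10·100000) = -71/32400 m
Load 2 — applied couple M₀=19 kN·m at a=6 m (b=L-a=4):
  y_2 = (M₀x³/(6L)-M₀(x-a)²/2+C₁x)/EI  [x>a] with C₁=M₀(3b²-L²)/(6L)=-247/15 = (19·(15/2)³/(6·10)-19·((15/2)-6)²/2+(-247/15)·(15/2))/100000 = -361/3200000 m
Superposition: y = Σ y_i = -597241/259200000 m ≈ -0.002304 m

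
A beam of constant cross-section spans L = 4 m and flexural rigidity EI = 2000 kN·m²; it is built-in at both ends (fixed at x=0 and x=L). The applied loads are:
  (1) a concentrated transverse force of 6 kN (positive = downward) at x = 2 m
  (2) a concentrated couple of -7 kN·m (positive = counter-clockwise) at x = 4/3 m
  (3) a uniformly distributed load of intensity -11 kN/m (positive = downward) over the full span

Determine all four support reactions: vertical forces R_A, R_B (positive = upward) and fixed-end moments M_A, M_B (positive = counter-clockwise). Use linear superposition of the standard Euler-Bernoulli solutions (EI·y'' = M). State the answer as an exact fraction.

Load 1 — point force P=6 kN at a=2 m (b=L-a=2):
  R_A = Pb²(3a+b)/L³ = 6·2²·(3·2+2)/4³ = 3 kN
  M_A = Pab²/L² = 6·2·2²/4² = 3 kN·m
  R_B = Pa²(a+3b)/L³ = 6·2²·(2+3·2)/4³ = 3 kN
  M_B = -Pa²b/L² = -6·2²·2/4² = -3 kN·m
Load 2 — applied couple M₀=-7 kN·m at a=4/3 m (b=L-a=8/3):
  R_A = 6M₀ab/L³ = 6·(-7)·(4/3)·(8/3)/4³ = -7/3 kN
  M_A = M₀b(2a-b)/L² = (-7)·(8/3)·(2·(4/3)-(8/3))/4² = 0 kN·m
  R_B = -6M₀ab/L³ = -6·(-7)·(4/3)·(8/3)/4³ = 7/3 kN
  M_B = M₀a(2b-a)/L² = (-7)·(4/3)·(2·(8/3)-(4/3))/4² = -7/3 kN·m
Load 3 — uniform load w=-11 kN/m over full span:
  R_A = wL/2 = (-11)·4/2 = -22 kN
  M_A = wL²/12 = (-11)·4²/12 = -44/3 kN·m
  R_B = wL/2 = (-11)·4/2 = -22 kN
  M_B = -wL²/12 = -(-11)·4²/12 = 44/3 kN·m
Superposition: R_A = -64/3 kN, M_A = -35/3 kN·m, R_B = -50/3 kN, M_B = 28/3 kN·m

R_A = -64/3 kN, M_A = -35/3 kN·m, R_B = -50/3 kN, M_B = 28/3 kN·m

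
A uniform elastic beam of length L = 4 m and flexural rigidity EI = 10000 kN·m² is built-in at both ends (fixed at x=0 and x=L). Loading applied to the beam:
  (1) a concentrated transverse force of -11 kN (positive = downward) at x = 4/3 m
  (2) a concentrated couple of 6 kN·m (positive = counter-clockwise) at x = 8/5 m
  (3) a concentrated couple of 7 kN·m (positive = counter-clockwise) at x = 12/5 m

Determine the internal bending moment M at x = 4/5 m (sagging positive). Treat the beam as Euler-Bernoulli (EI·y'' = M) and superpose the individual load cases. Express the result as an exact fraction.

Load 1 — point force P=-11 kN at a=4/3 m (b=L-a=8/3):
  M_1 = Pb²(3a+b)x/L³ - Pab²/L²  [x≤a] = (-11)·(8/3)²·(3·(4/3)+(8/3))·(4/5)/4³ - (-11)·(4/3)·(8/3)²/4² = 0 kN·m
Load 2 — applied couple M₀=6 kN·m at a=8/5 m (b=L-a=12/5):
  M_2 = R_Ax - M_A  [x≤a] with R_A=54/25, M_A=18/25 = (54/25)·(4/5) - (18/25) = 126/125 kN·m
Load 3 — applied couple M₀=7 kN·m at a=12/5 m (b=L-a=8/5):
  M_3 = R_Ax - M_A  [x≤a] with R_A=63/25, M_A=56/25 = (63/25)·(4/5) - (56/25) = -28/125 kN·m
Superposition: M = Σ M_i = 98/125 kN·m ≈ 0.784000 kN·m

M(4/5) = 98/125 kN·m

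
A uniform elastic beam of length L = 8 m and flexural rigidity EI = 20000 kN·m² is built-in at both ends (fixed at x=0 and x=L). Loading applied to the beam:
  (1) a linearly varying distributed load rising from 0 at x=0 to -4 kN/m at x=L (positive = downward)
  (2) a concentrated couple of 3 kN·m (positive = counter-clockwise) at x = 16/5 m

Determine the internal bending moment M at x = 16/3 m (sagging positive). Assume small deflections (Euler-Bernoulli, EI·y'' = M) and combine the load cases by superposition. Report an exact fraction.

M(16/3) = -9932/2025 kN·m

Load 1 — triangular load w₀=-4 kN/m (0→w₀ over full span):
  M_1 = 3w₀Lx/20 - w₀L²/30 - w₀x³/(6L) = 3·(-4)·8·(16/3)/20 - (-4)·8²/30 - (-4)·(16/3)³/(6·8) = -1792/405 kN·m
Load 2 — applied couple M₀=3 kN·m at a=16/5 m (b=L-a=24/5):
  M_2 = R_Ax - M_A - M₀  [x>a] with R_A=27/50, M_A=9/25 = (27/50)·(16/3) - (9/25) - 3 = -12/25 kN·m
Superposition: M = Σ M_i = -9932/2025 kN·m ≈ -4.904691 kN·m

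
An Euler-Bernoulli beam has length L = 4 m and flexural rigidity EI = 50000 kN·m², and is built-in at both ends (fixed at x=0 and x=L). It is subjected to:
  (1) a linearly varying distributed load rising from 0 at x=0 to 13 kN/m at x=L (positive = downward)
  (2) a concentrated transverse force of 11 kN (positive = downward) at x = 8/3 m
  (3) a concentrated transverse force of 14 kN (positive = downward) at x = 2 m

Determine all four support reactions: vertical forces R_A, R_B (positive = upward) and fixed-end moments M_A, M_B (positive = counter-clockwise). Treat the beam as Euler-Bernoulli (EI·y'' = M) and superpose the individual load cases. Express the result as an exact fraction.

R_A = 2383/135 kN, M_A = 2321/135 kN·m, R_B = 4502/135 kN, M_B = -3229/135 kN·m

Load 1 — triangular load w₀=13 kN/m (0→w₀ over full span):
  R_A = 3w₀L/20 = 3·13·4/20 = 39/5 kN
  M_A = w₀L²/30 = 13·4²/30 = 104/15 kN·m
  R_B = 7w₀L/20 = 7·13·4/20 = 91/5 kN
  M_B = -w₀L²/20 = -13·4²/20 = -52/5 kN·m
Load 2 — point force P=11 kN at a=8/3 m (b=L-a=4/3):
  R_A = Pb²(3a+b)/L³ = 11·(4/3)²·(3·(8/3)+(4/3))/4³ = 77/27 kN
  M_A = Pab²/L² = 11·(8/3)·(4/3)²/4² = 88/27 kN·m
  R_B = Pa²(a+3b)/L³ = 11·(8/3)²·((8/3)+3·(4/3))/4³ = 220/27 kN
  M_B = -Pa²b/L² = -11·(8/3)²·(4/3)/4² = -176/27 kN·m
Load 3 — point force P=14 kN at a=2 m (b=L-a=2):
  R_A = Pb²(3a+b)/L³ = 14·2²·(3·2+2)/4³ = 7 kN
  M_A = Pab²/L² = 14·2·2²/4² = 7 kN·m
  R_B = Pa²(a+3b)/L³ = 14·2²·(2+3·2)/4³ = 7 kN
  M_B = -Pa²b/L² = -14·2²·2/4² = -7 kN·m
Superposition: R_A = 2383/135 kN, M_A = 2321/135 kN·m, R_B = 4502/135 kN, M_B = -3229/135 kN·m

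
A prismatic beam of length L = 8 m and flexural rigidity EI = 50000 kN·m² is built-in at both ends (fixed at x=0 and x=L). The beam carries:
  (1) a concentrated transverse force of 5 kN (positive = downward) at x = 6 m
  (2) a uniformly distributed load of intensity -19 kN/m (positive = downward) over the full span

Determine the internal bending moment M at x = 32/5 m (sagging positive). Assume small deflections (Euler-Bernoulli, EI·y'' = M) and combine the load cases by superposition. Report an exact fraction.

M(32/5) = 3107/600 kN·m

Load 1 — point force P=5 kN at a=6 m (b=L-a=2):
  M_1 = Pa²(a+3b)(L-x)/L³ - Pa²b/L²  [x>a] = 5·6²·(6+3·2)·(8-(32/5))/8³ - 5·6²·2/8² = 9/8 kN·m
Load 2 — uniform load w=-19 kN/m over full span:
  M_2 = wLx/2 - wL²/12 - wx²/2 = (-19)·8·(32/5)/2 - (-19)·8²/12 - (-19)·(32/5)²/2 = 304/75 kN·m
Superposition: M = Σ M_i = 3107/600 kN·m ≈ 5.178333 kN·m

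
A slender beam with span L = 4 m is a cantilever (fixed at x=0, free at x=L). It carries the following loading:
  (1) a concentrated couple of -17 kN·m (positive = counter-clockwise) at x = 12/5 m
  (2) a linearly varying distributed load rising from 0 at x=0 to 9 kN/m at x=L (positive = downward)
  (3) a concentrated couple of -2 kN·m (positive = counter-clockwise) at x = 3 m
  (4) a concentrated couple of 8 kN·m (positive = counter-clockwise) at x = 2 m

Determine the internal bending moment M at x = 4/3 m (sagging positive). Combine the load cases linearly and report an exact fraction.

M(4/3) = -323/9 kN·m

Load 1 — applied couple M₀=-17 kN·m at a=12/5 m (b=L-a=8/5):
  M_1 = M₀  [x≤a] = (-17) = -17 kN·m
Load 2 — triangular load w₀=9 kN/m (0→w₀ over full span):
  M_2 = w₀Lx/2 - w₀L²/3 - w₀x³/(6L) = 9·4·(4/3)/2 - 9·4²/3 - 9·(4/3)³/(6·4) = -224/9 kN·m
Load 3 — applied couple M₀=-2 kN·m at a=3 m (b=L-a=1):
  M_3 = M₀  [x≤a] = (-2) = -2 kN·m
Load 4 — applied couple M₀=8 kN·m at a=2 m (b=L-a=2):
  M_4 = M₀  [x≤a] = 8 = 8 kN·m
Superposition: M = Σ M_i = -323/9 kN·m ≈ -35.888889 kN·m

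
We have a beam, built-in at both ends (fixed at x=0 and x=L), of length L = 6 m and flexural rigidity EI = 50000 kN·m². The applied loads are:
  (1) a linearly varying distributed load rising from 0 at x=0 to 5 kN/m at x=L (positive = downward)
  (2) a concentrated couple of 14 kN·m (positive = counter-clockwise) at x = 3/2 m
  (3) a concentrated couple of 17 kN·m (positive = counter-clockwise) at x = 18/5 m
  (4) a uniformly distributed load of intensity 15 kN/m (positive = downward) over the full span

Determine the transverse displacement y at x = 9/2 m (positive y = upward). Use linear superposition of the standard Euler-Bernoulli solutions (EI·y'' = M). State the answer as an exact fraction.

y(9/2) = -15489/25600000 m

Load 1 — triangular load w₀=5 kN/m (0→w₀ over full span):
  y_1 = -w₀x²(L-x)²(x+2L)/(120LEI) = -5·(9/2)²·(6-(9/2))²·((9/2)+2·6)/(120·6·50000) = -2673/25600000 m
Load 2 — applied couple M₀=14 kN·m at a=3/2 m (b=L-a=9/2):
  y_2 = (R_Ax³/6 - M_Ax²/2 - M₀(x-a)²/2)/EI  [x>a] with R_A=21/8, M_A=-21/8 = ((21/8)·(9/2)³/6 - (-21/8)·(9/2)²/2 - 14·((9/2)-(3/2))²/2)/50000 = 441/6400000 m
Load 3 — applied couple M₀=17 kN·m at a=18/5 m (b=L-a=12/5):
  y_3 = (R_Ax³/6 - M_Ax²/2 - M₀(x-a)²/2)/EI  [x>a] with R_A=102/25, M_A=136/25 = ((102/25)·(9/2)³/6 - (136/25)·(9/2)²/2 - 17·((9/2)-(18/5))²/2)/50000 = 0 m
Load 4 — uniform load w=15 kN/m over full span:
  y_4 = -wx²(L-x)²/(24EI) = -15·(9/2)²·(6-(9/2))²/(24·50000) = -729/1280000 m
Superposition: y = Σ y_i = -15489/25600000 m ≈ -0.000605 m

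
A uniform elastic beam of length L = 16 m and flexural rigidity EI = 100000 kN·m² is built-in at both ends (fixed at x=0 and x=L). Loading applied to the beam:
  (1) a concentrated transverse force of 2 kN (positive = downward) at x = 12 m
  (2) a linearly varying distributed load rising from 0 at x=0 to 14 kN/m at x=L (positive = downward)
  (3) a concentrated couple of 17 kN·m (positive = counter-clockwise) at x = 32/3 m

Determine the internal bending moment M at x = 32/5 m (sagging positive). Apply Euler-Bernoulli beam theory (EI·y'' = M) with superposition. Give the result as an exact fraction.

M(32/5) = 15311/250 kN·m

Load 1 — point force P=2 kN at a=12 m (b=L-a=4):
  M_1 = Pb²(3a+b)x/L³ - Pab²/L²  [x≤a] = 2·4²·(3·12+4)·(32/5)/16³ - 2·12·4²/16² = 1/2 kN·m
Load 2 — triangular load w₀=14 kN/m (0→w₀ over full span):
  M_2 = 3w₀Lx/20 - w₀L²/30 - w₀x³/(6L) = 3·14·16·(32/5)/20 - 14·16²/30 - 14·(32/5)³/(6·16) = 7168/125 kN·m
Load 3 — applied couple M₀=17 kN·m at a=32/3 m (b=L-a=16/3):
  M_3 = R_Ax - M_A  [x≤a] with R_A=17/12, M_A=17/3 = (17/12)·(32/5) - (17/3) = 17/5 kN·m
Superposition: M = Σ M_i = 15311/250 kN·m ≈ 61.244000 kN·m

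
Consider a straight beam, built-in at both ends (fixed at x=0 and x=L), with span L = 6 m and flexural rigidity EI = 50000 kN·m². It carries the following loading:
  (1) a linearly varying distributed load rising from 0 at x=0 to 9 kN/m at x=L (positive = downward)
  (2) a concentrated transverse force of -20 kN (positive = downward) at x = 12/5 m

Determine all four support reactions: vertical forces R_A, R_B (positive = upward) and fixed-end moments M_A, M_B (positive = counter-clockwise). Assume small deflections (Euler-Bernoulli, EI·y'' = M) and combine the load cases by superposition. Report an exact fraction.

R_A = -243/50 kN, M_A = -162/25 kN·m, R_B = 593/50 kN, M_B = -117/25 kN·m

Load 1 — triangular load w₀=9 kN/m (0→w₀ over full span):
  R_A = 3w₀L/20 = 3·9·6/20 = 81/10 kN
  M_A = w₀L²/30 = 9·6²/30 = 54/5 kN·m
  R_B = 7w₀L/20 = 7·9·6/20 = 189/10 kN
  M_B = -w₀L²/20 = -9·6²/20 = -81/5 kN·m
Load 2 — point force P=-20 kN at a=12/5 m (b=L-a=18/5):
  R_A = Pb²(3a+b)/L³ = (-20)·(18/5)²·(3·(12/5)+(18/5))/6³ = -324/25 kN
  M_A = Pab²/L² = (-20)·(12/5)·(18/5)²/6² = -432/25 kN·m
  R_B = Pa²(a+3b)/L³ = (-20)·(12/5)²·((12/5)+3·(18/5))/6³ = -176/25 kN
  M_B = -Pa²b/L² = -(-20)·(12/5)²·(18/5)/6² = 288/25 kN·m
Superposition: R_A = -243/50 kN, M_A = -162/25 kN·m, R_B = 593/50 kN, M_B = -117/25 kN·m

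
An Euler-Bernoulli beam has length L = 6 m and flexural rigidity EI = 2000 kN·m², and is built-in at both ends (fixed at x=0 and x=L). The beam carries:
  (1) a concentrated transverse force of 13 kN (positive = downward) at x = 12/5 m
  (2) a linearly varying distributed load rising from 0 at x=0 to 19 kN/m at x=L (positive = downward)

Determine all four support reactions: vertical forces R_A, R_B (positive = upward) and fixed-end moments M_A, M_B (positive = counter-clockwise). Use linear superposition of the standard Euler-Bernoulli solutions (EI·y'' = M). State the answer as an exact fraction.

R_A = 6381/250 kN, M_A = 4254/125 kN·m, R_B = 11119/250 kN, M_B = -5211/125 kN·m

Load 1 — point force P=13 kN at a=12/5 m (b=L-a=18/5):
  R_A = Pb²(3a+b)/L³ = 13·(18/5)²·(3·(12/5)+(18/5))/6³ = 1053/125 kN
  M_A = Pab²/L² = 13·(12/5)·(18/5)²/6² = 1404/125 kN·m
  R_B = Pa²(a+3b)/L³ = 13·(12/5)²·((12/5)+3·(18/5))/6³ = 572/125 kN
  M_B = -Pa²b/L² = -13·(12/5)²·(18/5)/6² = -936/125 kN·m
Load 2 — triangular load w₀=19 kN/m (0→w₀ over full span):
  R_A = 3w₀L/20 = 3·19·6/20 = 171/10 kN
  M_A = w₀L²/30 = 19·6²/30 = 114/5 kN·m
  R_B = 7w₀L/20 = 7·19·6/20 = 399/10 kN
  M_B = -w₀L²/20 = -19·6²/20 = -171/5 kN·m
Superposition: R_A = 6381/250 kN, M_A = 4254/125 kN·m, R_B = 11119/250 kN, M_B = -5211/125 kN·m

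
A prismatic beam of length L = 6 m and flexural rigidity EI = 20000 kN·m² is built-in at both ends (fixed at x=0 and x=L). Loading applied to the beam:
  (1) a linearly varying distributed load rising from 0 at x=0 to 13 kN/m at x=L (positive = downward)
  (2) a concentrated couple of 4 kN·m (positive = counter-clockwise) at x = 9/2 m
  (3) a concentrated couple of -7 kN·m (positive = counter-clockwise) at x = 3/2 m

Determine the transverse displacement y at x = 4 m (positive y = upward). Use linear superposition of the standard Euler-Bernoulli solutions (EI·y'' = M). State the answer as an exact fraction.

Load 1 — triangular load w₀=13 kN/m (0→w₀ over full span):
  y_1 = -w₀x²(L-x)²(x+2L)/(120LEI) = -13·4²·(6-4)²·(4+2·6)/(120·6·20000) = -26/28125 m
Load 2 — applied couple M₀=4 kN·m at a=9/2 m (b=L-a=3/2):
  y_2 = (R_Ax³/6 - M_Ax²/2)/EI  [x≤a] with R_A=3/4, M_A=5/4 = ((3/4)·4³/6 - (5/4)·4²/2)/20000 = -1/10000 m
Load 3 — applied couple M₀=-7 kN·m at a=3/2 m (b=L-a=9/2):
  y_3 = (R_Ax³/6 - M_Ax²/2 - M₀(x-a)²/2)/EI  [x>a] with R_A=-21/16, M_A=21/16 = ((-21/16)·4³/6 - (21/16)·4²/2 - (-7)·(4-(3/2))²/2)/20000 = -21/160000 m
Superposition: y = Σ y_i = -8321/7200000 m ≈ -0.001156 m

y(4) = -8321/7200000 m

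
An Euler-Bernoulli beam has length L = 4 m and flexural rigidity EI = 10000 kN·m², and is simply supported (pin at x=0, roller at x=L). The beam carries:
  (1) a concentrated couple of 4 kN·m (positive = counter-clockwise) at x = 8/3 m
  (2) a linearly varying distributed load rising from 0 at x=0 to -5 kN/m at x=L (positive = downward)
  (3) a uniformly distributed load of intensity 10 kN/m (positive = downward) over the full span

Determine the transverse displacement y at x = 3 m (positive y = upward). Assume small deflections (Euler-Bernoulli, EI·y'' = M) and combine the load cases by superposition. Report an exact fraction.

Load 1 — applied couple M₀=4 kN·m at a=8/3 m (b=L-a=4/3):
  y_1 = (M₀x³/(6L)-M₀(x-a)²/2+C₁x)/EI  [x>a] with C₁=M₀(3b²-L²)/(6L)=-16/9 = (4·3³/(6·4)-4·(3-(8/3))²/2+(-16/9)·3)/10000 = -19/180000 m
Load 2 — triangular load w₀=-5 kN/m (0→w₀ over full span):
  y_2 = -w₀x(7L⁴-10L²x²+3x⁴)/(360LEI) = -(-5)·3·(7·4⁴-10·4²·3²+3·3⁴)/(360·4·10000) = 119/192000 m
Load 3 — uniform load w=10 kN/m over full span:
  y_3 = -wx(L³-2Lx²+x³)/(24EI) = -10·3·(4³-2·4·3²+3³)/(24·10000) = -19/8000 m
Superposition: y = Σ y_i = -5359/2880000 m ≈ -0.001861 m

y(3) = -5359/2880000 m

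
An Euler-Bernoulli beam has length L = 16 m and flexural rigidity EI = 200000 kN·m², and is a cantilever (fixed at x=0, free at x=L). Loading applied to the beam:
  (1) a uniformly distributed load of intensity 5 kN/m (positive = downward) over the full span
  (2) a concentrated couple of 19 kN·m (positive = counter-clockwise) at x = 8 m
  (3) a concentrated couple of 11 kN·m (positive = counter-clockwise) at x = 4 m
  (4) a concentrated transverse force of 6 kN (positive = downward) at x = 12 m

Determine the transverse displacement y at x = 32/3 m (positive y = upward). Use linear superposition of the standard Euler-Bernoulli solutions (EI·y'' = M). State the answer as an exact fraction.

Load 1 — uniform load w=5 kN/m over full span:
  y_1 = -wx²(x²-4Lx+6L²)/(24EI) = -5·(32/3)²·((32/3)²-4·16·(32/3)+6·16²)/(24·200000) = -17408/151875 m
Load 2 — applied couple M₀=19 kN·m at a=8 m (b=L-a=8):
  y_2 = M₀a(2x-a)/(2EI)  [x>a] = 19·8·(2·(32/3)-8)/(2·200000) = 19/3750 m
Load 3 — applied couple M₀=11 kN·m at a=4 m (b=L-a=12):
  y_3 = M₀a(2x-a)/(2EI)  [x>a] = 11·4·(2·(32/3)-4)/(2·200000) = 143/75000 m
Load 4 — point force P=6 kN at a=12 m (b=L-a=4):
  y_4 = -Px²(3a-x)/(6EI)  [x≤a] = -6·(32/3)²·(3·12-(32/3))/(6·200000) = -1216/84375 m
Superposition: y = Σ y_i = -741509/6075000 m ≈ -0.122059 m

y(32/3) = -741509/6075000 m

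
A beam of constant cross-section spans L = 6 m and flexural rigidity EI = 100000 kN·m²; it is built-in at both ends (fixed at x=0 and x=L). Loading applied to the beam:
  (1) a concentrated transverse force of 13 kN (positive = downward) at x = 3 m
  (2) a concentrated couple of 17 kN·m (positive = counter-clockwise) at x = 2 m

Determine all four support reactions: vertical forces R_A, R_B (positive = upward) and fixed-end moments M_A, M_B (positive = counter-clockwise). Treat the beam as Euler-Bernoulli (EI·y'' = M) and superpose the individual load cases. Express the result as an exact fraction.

Load 1 — point force P=13 kN at a=3 m (b=L-a=3):
  R_A = Pb²(3a+b)/L³ = 13·3²·(3·3+3)/6³ = 13/2 kN
  M_A = Pab²/L² = 13·3·3²/6² = 39/4 kN·m
  R_B = Pa²(a+3b)/L³ = 13·3²·(3+3·3)/6³ = 13/2 kN
  M_B = -Pa²b/L² = -13·3²·3/6² = -39/4 kN·m
Load 2 — applied couple M₀=17 kN·m at a=2 m (b=L-a=4):
  R_A = 6M₀ab/L³ = 6·17·2·4/6³ = 34/9 kN
  M_A = M₀b(2a-b)/L² = 17·4·(2·2-4)/6² = 0 kN·m
  R_B = -6M₀ab/L³ = -6·17·2·4/6³ = -34/9 kN
  M_B = M₀a(2b-a)/L² = 17·2·(2·4-2)/6² = 17/3 kN·m
Superposition: R_A = 185/18 kN, M_A = 39/4 kN·m, R_B = 49/18 kN, M_B = -49/12 kN·m

R_A = 185/18 kN, M_A = 39/4 kN·m, R_B = 49/18 kN, M_B = -49/12 kN·m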